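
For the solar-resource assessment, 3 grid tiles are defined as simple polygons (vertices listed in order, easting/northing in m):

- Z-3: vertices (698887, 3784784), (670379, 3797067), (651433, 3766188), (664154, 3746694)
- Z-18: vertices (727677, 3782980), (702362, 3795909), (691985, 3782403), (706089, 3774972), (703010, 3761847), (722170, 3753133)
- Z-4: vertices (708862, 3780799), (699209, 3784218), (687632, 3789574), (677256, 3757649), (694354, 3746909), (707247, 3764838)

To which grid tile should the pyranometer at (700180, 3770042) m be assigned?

Cast a ray rightward from (700180, 3770042). For each polygon, the edges (by vertex number in listed order) whose endpoints lie on opposite sides of northing = 3770042, where each meets that height, and whether that is right or left of the point:
Z-3: 2–3 at easting≈653797.6 (left), 4–1 at easting≈685444.3 (left) → 0 crossings.
Z-18: 4–5 at easting≈704932.5 (right), 6–1 at easting≈725289.8 (right) → 2 crossings.
Z-4: 3–4 at easting≈681283.9 (left), 6–1 at easting≈707773.6 (right) → 1 crossing.
Only Z-4 has an odd count, so the point is inside Z-4.

Z-4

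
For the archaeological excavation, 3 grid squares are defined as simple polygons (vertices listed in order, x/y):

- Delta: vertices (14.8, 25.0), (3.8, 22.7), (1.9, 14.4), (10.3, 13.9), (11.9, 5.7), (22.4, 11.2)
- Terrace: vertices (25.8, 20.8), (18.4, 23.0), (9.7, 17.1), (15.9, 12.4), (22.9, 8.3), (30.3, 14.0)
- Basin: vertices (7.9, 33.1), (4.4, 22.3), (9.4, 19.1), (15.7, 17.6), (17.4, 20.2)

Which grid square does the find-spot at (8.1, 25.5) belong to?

Basin

Cast a ray rightward from (8.1, 25.5). For each polygon, the edges (by vertex number in listed order) whose endpoints lie on opposite sides of y = 25.5, where each meets that height, and whether that is right or left of the point:
Delta: no edge straddles that height → 0 crossings.
Terrace: no edge straddles that height → 0 crossings.
Basin: 1–2 at x≈5.44 (left), 5–1 at x≈13.50 (right) → 1 crossing.
Only Basin has an odd count, so the point is inside Basin.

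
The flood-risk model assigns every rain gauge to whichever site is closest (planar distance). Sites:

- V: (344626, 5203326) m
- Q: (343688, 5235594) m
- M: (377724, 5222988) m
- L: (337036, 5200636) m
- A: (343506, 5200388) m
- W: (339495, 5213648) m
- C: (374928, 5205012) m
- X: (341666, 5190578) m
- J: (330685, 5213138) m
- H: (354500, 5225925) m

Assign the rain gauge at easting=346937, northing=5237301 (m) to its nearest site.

Q

Squared distances to each site:
V: 1159641346.000; Q: 13469850.000; M: 1152701338.000; L: 1442352026.000; A: 1374341330.000; W: 614847773.000; C: 1826075602.000; X: 2210822170.000; J: 847978073.000; H: 186612345.000.
Minimum at Q.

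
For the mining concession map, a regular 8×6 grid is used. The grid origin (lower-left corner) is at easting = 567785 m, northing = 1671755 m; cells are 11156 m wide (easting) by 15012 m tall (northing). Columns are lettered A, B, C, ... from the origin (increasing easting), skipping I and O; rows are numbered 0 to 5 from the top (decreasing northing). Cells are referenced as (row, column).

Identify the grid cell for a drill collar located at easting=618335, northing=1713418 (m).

(3, E)

Column index: ⌊(618335 − 567785) / 11156⌋ = ⌊4.531⌋ = 4 → column E
Row offset from origin: ⌊(1713418 − 1671755) / 15012⌋ = ⌊2.775⌋ = 2 → row 3 (counted from top)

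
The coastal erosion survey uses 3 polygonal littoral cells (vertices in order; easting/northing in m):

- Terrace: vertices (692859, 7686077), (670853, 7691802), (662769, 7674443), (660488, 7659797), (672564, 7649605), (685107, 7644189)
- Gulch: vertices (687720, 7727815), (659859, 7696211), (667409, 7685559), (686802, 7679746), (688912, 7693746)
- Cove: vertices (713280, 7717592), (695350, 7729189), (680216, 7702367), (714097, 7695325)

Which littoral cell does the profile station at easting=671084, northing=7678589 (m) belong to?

Cast a ray rightward from (671084, 7678589). For each polygon, the edges (by vertex number in listed order) whose endpoints lie on opposite sides of northing = 7678589, where each meets that height, and whether that is right or left of the point:
Terrace: 2–3 at easting≈664699.8 (left), 6–1 at easting≈691473.2 (right) → 1 crossing.
Gulch: no edge straddles that height → 0 crossings.
Cove: no edge straddles that height → 0 crossings.
Only Terrace has an odd count, so the point is inside Terrace.

Terrace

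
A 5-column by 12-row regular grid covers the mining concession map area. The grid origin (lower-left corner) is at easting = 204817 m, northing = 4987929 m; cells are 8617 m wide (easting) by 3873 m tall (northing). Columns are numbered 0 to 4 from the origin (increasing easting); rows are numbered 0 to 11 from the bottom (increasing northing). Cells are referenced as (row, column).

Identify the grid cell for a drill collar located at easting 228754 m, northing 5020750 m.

Column index: ⌊(228754 − 204817) / 8617⌋ = ⌊2.778⌋ = 2
Row offset from origin: ⌊(5020750 − 4987929) / 3873⌋ = ⌊8.474⌋ = 8 → row 8

(8, 2)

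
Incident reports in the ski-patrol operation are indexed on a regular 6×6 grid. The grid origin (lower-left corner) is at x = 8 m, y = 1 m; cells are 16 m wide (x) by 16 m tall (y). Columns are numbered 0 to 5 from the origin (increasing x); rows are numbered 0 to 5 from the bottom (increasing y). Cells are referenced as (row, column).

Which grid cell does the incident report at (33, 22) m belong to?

(1, 1)

Column index: ⌊(33 − 8) / 16⌋ = ⌊1.562⌋ = 1
Row offset from origin: ⌊(22 − 1) / 16⌋ = ⌊1.312⌋ = 1 → row 1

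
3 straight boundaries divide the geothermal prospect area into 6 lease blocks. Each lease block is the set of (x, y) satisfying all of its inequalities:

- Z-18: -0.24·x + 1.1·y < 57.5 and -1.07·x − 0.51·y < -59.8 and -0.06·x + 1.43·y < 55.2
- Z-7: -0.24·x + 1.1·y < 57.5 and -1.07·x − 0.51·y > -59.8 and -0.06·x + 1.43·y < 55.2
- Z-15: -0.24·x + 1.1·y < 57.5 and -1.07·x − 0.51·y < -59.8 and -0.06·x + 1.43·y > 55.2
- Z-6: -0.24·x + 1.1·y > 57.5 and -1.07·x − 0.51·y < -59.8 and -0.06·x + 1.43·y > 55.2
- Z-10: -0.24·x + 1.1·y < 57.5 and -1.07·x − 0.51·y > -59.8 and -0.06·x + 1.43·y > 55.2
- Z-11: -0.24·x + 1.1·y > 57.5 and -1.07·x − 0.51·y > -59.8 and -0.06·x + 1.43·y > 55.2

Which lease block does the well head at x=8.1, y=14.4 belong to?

Z-7

-0.24·8.1 + 1.1·14.4 = 13.896, which is < 57.5
-1.07·8.1 − 0.51·14.4 = -16.011, which is > -59.8
-0.06·8.1 + 1.43·14.4 = 20.106, which is < 55.2
This sign pattern matches Z-7.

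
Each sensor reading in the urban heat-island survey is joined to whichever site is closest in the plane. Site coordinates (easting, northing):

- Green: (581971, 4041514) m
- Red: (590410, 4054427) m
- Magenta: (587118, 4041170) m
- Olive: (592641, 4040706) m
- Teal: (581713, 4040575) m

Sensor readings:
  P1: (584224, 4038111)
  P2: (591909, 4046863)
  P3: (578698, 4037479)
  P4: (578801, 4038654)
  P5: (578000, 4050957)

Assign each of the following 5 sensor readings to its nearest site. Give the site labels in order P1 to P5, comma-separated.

Teal, Olive, Teal, Teal, Green

P1 → Teal (d²=12376417.00)
P2 → Olive (d²=38444473.00)
P3 → Teal (d²=18675441.00)
P4 → Teal (d²=12169985.00)
P5 → Green (d²=104939090.00)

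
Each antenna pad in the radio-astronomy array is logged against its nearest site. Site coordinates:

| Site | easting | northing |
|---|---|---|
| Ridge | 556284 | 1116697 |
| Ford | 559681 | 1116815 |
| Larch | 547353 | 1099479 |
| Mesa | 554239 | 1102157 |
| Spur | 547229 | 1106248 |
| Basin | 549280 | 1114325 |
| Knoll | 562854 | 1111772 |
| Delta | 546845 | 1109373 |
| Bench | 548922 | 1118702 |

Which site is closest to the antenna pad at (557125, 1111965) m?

Squared distances to each site:
Ridge: 23099105.000; Ford: 30055636.000; Larch: 251392180.000; Mesa: 104525860.000; Spur: 130614905.000; Basin: 67113625.000; Knoll: 32858690.000; Delta: 112396864.000; Bench: 112676378.000.
Minimum at Ridge.

Ridge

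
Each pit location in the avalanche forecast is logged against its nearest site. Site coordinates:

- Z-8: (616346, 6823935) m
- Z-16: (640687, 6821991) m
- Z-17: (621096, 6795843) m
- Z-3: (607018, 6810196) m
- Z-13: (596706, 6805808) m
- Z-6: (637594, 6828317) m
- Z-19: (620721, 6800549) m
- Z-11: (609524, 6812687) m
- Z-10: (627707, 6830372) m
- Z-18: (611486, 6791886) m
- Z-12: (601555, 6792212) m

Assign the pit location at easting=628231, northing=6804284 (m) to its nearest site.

Squared distances to each site:
Z-8: 527415026.000; Z-16: 468689785.000; Z-17: 122158706.000; Z-3: 484943113.000; Z-13: 996148201.000; Z-6: 665250858.000; Z-19: 70350325.000; Z-11: 420562258.000; Z-10: 680858320.000; Z-18: 434105429.000; Z-12: 857342160.000.
Minimum at Z-19.

Z-19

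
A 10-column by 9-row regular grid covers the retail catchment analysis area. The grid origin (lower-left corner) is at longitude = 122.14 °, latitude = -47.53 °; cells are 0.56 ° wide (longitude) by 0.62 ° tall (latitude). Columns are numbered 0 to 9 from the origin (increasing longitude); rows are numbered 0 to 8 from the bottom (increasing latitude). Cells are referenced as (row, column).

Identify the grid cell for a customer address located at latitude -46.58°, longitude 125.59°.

Column index: ⌊(125.59 − 122.14) / 0.56⌋ = ⌊6.161⌋ = 6
Row offset from origin: ⌊(-46.58 − -47.53) / 0.62⌋ = ⌊1.532⌋ = 1 → row 1

(1, 6)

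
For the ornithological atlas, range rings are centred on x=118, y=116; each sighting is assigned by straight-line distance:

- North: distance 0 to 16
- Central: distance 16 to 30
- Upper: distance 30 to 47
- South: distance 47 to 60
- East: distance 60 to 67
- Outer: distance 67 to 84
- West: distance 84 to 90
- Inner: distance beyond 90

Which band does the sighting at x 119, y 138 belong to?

Distance = √((119−118)² + (138−116)²) = √(1.000 + 484.000) = 22.023.
16 ≤ 22.023 < 30 → Central.

Central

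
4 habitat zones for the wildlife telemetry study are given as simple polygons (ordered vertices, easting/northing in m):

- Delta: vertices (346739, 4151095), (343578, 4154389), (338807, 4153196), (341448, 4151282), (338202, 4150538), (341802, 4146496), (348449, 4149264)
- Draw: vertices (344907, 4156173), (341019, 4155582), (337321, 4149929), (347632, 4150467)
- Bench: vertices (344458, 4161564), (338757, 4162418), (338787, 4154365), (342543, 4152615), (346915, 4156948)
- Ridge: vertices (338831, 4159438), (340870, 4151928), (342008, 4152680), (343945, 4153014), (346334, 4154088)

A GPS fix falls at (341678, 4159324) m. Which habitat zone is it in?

Bench

Cast a ray rightward from (341678, 4159324). For each polygon, the edges (by vertex number in listed order) whose endpoints lie on opposite sides of northing = 4159324, where each meets that height, and whether that is right or left of the point:
Delta: no edge straddles that height → 0 crossings.
Draw: no edge straddles that height → 0 crossings.
Bench: 2–3 at easting≈338768.5 (left), 5–1 at easting≈345650.3 (right) → 1 crossing.
Ridge: 1–2 at easting≈338862.0 (left), 5–1 at easting≈338990.9 (left) → 0 crossings.
Only Bench has an odd count, so the point is inside Bench.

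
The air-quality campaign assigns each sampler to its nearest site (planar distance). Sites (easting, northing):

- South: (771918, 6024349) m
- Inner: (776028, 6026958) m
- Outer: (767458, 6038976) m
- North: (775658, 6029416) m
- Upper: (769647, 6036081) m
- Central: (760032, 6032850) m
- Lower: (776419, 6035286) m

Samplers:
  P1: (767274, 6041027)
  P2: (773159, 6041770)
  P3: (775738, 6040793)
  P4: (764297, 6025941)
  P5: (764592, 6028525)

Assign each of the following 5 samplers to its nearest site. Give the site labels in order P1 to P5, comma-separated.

Outer, Outer, Lower, South, Central

P1 → Outer (d²=4240457.00)
P2 → Outer (d²=40307837.00)
P3 → Lower (d²=30790810.00)
P4 → South (d²=60614105.00)
P5 → Central (d²=39499225.00)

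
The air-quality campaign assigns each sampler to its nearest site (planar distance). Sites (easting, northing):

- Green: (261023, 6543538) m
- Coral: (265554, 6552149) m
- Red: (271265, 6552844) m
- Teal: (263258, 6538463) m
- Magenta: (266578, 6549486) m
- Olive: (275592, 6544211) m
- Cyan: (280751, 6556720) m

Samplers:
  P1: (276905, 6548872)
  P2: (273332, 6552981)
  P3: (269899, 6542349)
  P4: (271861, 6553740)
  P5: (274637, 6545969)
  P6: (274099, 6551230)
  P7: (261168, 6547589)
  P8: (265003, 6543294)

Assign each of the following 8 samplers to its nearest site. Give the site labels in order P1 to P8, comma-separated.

P1 → Olive (d²=23448890.00)
P2 → Red (d²=4291258.00)
P3 → Olive (d²=35877293.00)
P4 → Red (d²=1158032.00)
P5 → Olive (d²=4002589.00)
P6 → Red (d²=10636552.00)
P7 → Green (d²=16431626.00)
P8 → Green (d²=15899936.00)

Olive, Red, Olive, Red, Olive, Red, Green, Green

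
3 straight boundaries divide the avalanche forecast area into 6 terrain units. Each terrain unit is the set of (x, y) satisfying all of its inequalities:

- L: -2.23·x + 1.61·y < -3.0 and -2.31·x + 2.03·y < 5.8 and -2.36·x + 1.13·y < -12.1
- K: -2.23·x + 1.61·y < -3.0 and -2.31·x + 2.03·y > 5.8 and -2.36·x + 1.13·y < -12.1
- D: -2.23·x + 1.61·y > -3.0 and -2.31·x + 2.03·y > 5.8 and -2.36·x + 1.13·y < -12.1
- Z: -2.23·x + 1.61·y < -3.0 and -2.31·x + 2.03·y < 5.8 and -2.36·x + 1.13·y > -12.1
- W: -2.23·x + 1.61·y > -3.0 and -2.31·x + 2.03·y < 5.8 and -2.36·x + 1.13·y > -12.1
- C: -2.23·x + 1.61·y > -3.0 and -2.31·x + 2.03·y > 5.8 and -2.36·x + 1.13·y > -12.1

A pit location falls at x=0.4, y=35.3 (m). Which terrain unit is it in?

-2.23·0.4 + 1.61·35.3 = 55.941, which is > -3.0
-2.31·0.4 + 2.03·35.3 = 70.735, which is > 5.8
-2.36·0.4 + 1.13·35.3 = 38.945, which is > -12.1
This sign pattern matches C.

C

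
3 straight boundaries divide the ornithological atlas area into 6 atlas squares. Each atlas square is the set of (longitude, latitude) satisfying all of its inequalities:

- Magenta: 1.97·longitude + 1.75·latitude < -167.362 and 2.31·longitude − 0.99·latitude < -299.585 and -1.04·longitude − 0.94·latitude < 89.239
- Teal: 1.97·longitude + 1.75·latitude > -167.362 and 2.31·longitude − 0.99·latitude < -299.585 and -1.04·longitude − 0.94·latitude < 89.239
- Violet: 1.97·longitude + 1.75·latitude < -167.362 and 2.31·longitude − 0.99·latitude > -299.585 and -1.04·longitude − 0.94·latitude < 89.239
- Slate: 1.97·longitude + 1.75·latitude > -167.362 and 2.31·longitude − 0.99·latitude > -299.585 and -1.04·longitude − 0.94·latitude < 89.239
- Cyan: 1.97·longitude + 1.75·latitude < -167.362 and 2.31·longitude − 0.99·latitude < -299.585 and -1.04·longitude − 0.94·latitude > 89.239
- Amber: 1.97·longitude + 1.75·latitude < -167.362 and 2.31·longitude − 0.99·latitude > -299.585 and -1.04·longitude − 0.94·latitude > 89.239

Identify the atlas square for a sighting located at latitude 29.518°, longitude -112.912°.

Amber

1.97·-112.912 + 1.75·29.518 = -170.780, which is < -167.362
2.31·-112.912 − 0.99·29.518 = -290.050, which is > -299.585
-1.04·-112.912 − 0.94·29.518 = 89.682, which is > 89.239
This sign pattern matches Amber.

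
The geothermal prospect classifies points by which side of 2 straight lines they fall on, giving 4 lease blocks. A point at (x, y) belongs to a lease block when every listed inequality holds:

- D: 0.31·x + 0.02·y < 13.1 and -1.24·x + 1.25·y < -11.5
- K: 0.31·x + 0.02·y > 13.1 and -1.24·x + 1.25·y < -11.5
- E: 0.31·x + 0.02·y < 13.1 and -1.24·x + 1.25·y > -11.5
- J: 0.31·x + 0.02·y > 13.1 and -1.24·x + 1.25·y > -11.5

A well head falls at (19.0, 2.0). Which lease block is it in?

0.31·19.0 + 0.02·2.0 = 5.930, which is < 13.1
-1.24·19.0 + 1.25·2.0 = -21.060, which is < -11.5
This sign pattern matches D.

D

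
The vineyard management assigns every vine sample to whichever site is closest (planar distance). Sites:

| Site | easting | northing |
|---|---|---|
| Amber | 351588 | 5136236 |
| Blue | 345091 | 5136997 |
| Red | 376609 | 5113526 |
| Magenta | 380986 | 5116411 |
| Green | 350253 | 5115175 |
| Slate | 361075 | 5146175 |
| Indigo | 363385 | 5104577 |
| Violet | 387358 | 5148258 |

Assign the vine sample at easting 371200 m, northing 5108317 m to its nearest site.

Red

Squared distances to each site:
Amber: 1164101105.000; Blue: 1504222281.000; Red: 56390962.000; Magenta: 161278632.000; Green: 485808973.000; Slate: 1535743789.000; Indigo: 75061825.000; Violet: 1856364445.000.
Minimum at Red.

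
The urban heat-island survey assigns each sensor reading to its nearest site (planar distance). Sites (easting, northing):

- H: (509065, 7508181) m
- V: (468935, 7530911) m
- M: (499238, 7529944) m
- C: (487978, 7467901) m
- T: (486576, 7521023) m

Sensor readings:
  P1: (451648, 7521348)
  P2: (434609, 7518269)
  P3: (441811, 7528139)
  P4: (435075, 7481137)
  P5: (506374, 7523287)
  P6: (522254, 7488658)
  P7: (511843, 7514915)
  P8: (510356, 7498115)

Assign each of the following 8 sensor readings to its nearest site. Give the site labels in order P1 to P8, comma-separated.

P1 → V (d²=390291338.00)
P2 → V (d²=1338094440.00)
P3 → V (d²=743395360.00)
P4 → C (d²=2973919105.00)
P5 → M (d²=95238145.00)
P6 → H (d²=555097250.00)
P7 → H (d²=53064040.00)
P8 → H (d²=102991037.00)

V, V, V, C, M, H, H, H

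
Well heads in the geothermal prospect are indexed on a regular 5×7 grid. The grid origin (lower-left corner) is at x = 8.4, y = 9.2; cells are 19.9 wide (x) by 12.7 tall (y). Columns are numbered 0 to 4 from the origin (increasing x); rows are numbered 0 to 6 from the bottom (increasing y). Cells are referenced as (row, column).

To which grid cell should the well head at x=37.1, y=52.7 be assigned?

Column index: ⌊(37.1 − 8.4) / 19.9⌋ = ⌊1.442⌋ = 1
Row offset from origin: ⌊(52.7 − 9.2) / 12.7⌋ = ⌊3.425⌋ = 3 → row 3

(3, 1)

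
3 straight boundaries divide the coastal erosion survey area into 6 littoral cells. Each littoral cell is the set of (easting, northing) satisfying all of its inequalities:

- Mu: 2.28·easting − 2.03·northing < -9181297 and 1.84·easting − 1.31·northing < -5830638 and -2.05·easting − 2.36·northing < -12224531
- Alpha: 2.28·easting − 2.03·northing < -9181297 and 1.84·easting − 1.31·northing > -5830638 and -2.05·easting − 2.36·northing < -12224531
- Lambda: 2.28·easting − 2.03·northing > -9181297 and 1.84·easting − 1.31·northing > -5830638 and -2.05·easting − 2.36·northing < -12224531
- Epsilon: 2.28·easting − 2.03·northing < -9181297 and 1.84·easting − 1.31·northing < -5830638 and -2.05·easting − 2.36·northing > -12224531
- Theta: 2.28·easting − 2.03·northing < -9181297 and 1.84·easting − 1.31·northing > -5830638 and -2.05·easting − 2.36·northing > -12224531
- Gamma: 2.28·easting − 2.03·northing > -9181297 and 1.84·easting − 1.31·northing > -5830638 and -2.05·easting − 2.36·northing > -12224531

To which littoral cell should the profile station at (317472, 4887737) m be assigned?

Theta

2.28·317472 − 2.03·4887737 = -9198269.950, which is < -9181297
1.84·317472 − 1.31·4887737 = -5818786.990, which is > -5830638
-2.05·317472 − 2.36·4887737 = -12185876.920, which is > -12224531
This sign pattern matches Theta.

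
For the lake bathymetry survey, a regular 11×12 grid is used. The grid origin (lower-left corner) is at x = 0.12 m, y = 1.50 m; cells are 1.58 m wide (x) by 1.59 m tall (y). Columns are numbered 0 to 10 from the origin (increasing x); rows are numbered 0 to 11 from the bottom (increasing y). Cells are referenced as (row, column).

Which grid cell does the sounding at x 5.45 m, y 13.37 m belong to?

(7, 3)

Column index: ⌊(5.45 − 0.12) / 1.58⌋ = ⌊3.373⌋ = 3
Row offset from origin: ⌊(13.37 − 1.50) / 1.59⌋ = ⌊7.465⌋ = 7 → row 7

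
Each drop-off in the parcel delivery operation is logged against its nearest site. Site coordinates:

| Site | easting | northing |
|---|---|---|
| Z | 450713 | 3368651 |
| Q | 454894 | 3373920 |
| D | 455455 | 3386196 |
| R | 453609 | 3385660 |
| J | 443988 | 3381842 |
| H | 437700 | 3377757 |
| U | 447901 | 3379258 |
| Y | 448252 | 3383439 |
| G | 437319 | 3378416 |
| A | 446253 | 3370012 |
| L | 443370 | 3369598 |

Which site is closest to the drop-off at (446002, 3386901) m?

Squared distances to each site:
Z: 355256021.000; Q: 247574025.000; D: 89856234.000; R: 59406530.000; J: 29649677.000; H: 152535940.000; U: 62021650.000; Y: 17047944.000; G: 147389714.000; A: 285301322.000; L: 306321233.000.
Minimum at Y.

Y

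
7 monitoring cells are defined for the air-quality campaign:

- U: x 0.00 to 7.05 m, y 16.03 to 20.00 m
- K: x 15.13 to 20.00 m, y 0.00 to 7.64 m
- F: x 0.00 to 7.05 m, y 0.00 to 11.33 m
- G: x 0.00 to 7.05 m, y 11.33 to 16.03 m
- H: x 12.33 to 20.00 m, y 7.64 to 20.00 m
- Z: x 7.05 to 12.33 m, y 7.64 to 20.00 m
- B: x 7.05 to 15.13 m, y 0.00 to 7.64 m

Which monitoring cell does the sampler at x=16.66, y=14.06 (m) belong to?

The point has x = 16.66 and y = 14.06.
Only H satisfies 12.33 ≤ x ≤ 20.00 and 7.64 ≤ y ≤ 20.00.

H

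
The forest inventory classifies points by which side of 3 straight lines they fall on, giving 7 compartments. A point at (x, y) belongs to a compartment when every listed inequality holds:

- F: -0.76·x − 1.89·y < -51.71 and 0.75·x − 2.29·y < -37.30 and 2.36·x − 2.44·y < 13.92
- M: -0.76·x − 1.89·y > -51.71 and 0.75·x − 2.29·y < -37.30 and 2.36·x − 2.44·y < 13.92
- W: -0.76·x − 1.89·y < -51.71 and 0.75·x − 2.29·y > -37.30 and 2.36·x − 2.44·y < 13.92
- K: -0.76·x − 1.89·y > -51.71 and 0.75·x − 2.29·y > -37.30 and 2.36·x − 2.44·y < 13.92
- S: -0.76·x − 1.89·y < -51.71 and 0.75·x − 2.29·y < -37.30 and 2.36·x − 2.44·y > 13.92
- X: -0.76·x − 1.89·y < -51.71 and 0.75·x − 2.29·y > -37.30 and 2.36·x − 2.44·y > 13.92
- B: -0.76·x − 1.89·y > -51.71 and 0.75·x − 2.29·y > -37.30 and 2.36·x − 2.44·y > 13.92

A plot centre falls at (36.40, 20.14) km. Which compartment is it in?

-0.76·36.40 − 1.89·20.14 = -65.729, which is < -51.71
0.75·36.40 − 2.29·20.14 = -18.821, which is > -37.30
2.36·36.40 − 2.44·20.14 = 36.762, which is > 13.92
This sign pattern matches X.

X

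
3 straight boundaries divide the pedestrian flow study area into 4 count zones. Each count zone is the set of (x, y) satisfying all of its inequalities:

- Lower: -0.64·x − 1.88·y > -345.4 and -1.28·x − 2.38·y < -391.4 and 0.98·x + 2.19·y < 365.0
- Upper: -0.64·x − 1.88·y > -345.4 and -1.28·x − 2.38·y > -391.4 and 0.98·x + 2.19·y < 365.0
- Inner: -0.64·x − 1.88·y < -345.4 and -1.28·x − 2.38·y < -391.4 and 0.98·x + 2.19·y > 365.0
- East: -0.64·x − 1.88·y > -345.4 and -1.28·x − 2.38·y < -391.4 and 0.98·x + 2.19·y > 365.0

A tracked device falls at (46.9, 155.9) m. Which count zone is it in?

East

-0.64·46.9 − 1.88·155.9 = -323.108, which is > -345.4
-1.28·46.9 − 2.38·155.9 = -431.074, which is < -391.4
0.98·46.9 + 2.19·155.9 = 387.383, which is > 365.0
This sign pattern matches East.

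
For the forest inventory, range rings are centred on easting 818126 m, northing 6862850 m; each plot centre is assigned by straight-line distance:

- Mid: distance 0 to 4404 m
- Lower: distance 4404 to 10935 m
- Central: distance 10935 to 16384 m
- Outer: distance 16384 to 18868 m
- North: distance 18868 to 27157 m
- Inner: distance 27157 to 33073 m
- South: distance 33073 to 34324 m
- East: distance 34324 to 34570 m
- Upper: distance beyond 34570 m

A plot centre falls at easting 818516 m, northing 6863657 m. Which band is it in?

Distance = √((818516−818126)² + (6863657−6862850)²) = √(152100.000 + 651249.000) = 896.297 m.
0 ≤ 896.297 < 4404 → Mid.

Mid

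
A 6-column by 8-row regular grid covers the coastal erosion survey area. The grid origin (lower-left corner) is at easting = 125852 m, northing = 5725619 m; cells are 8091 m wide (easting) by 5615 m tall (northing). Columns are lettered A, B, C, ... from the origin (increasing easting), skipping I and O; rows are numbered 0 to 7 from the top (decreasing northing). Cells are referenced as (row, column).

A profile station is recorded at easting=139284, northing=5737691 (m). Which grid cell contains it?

Column index: ⌊(139284 − 125852) / 8091⌋ = ⌊1.660⌋ = 1 → column B
Row offset from origin: ⌊(5737691 − 5725619) / 5615⌋ = ⌊2.150⌋ = 2 → row 5 (counted from top)

(5, B)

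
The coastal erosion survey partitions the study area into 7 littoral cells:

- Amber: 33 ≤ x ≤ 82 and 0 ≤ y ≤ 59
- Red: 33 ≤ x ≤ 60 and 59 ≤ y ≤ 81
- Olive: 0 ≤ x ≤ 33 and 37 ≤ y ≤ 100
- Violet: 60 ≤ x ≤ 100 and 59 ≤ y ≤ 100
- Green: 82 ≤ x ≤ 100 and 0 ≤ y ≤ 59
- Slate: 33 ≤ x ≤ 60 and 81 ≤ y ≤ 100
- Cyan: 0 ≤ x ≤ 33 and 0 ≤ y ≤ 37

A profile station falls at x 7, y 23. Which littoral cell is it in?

Cyan

The point has x = 7 and y = 23.
Only Cyan satisfies 0 ≤ x ≤ 33 and 0 ≤ y ≤ 37.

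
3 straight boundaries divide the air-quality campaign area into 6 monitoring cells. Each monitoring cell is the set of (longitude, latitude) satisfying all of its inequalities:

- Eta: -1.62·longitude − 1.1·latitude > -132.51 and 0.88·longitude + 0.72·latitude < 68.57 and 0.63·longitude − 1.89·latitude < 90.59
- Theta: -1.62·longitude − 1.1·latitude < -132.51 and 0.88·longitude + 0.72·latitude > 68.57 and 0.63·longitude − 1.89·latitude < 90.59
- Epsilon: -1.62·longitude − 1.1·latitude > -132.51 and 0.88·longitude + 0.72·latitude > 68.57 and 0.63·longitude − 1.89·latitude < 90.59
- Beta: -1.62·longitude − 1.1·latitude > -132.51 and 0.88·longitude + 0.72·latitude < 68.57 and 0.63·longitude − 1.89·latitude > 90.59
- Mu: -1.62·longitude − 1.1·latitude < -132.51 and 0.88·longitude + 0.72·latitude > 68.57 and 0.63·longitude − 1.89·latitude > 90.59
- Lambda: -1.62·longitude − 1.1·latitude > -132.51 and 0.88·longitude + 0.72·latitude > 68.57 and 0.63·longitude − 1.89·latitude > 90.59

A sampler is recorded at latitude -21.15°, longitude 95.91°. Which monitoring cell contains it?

-1.62·95.91 − 1.1·-21.15 = -132.109, which is > -132.51
0.88·95.91 + 0.72·-21.15 = 69.173, which is > 68.57
0.63·95.91 − 1.89·-21.15 = 100.397, which is > 90.59
This sign pattern matches Lambda.

Lambda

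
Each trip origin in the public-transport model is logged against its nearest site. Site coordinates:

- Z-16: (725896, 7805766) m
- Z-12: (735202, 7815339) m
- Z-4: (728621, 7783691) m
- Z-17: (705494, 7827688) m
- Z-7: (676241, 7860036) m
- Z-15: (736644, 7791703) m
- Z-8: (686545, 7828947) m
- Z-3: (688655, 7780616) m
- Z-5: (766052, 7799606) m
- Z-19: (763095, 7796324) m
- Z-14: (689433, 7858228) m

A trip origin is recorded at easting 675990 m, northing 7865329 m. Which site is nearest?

Z-7

Squared distances to each site:
Z-16: 6038359805.000; Z-12: 6005061044.000; Z-4: 9434785205.000; Z-17: 2287330897.000; Z-7: 28078850.000; Z-15: 9099695592.000; Z-8: 1435057949.000; Z-3: 7336694594.000; Z-5: 12430676573.000; Z-19: 12348971050.000; Z-14: 231138450.000.
Minimum at Z-7.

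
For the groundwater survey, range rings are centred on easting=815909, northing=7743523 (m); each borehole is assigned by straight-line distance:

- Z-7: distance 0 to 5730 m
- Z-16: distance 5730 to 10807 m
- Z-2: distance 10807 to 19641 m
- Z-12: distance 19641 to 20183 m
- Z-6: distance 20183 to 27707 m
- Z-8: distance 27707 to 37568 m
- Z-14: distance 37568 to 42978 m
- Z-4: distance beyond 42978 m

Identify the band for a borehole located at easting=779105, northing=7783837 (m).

Distance = √((779105−815909)² + (7783837−7743523)²) = √(1354534416.000 + 1625218596.000) = 54587.114 m.
42978 ≤ 54587.114 < ∞ → Z-4.

Z-4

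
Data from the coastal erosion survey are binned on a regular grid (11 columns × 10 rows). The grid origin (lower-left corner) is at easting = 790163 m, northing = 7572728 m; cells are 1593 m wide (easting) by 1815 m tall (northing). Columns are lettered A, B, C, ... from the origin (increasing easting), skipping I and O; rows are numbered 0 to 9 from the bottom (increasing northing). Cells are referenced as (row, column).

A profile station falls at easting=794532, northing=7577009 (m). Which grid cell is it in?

Column index: ⌊(794532 − 790163) / 1593⌋ = ⌊2.743⌋ = 2 → column C
Row offset from origin: ⌊(7577009 − 7572728) / 1815⌋ = ⌊2.359⌋ = 2 → row 2

(2, C)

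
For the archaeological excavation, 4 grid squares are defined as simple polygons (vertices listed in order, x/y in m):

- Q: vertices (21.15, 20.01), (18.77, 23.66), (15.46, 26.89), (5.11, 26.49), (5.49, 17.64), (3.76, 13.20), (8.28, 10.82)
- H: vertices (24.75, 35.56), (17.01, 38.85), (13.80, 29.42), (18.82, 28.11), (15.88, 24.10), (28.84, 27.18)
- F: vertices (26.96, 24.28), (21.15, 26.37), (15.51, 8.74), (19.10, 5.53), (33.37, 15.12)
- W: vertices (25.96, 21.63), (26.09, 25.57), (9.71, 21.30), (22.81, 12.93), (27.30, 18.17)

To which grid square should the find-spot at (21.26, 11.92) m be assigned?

Cast a ray rightward from (21.26, 11.92). For each polygon, the edges (by vertex number in listed order) whose endpoints lie on opposite sides of y = 11.92, where each meets that height, and whether that is right or left of the point:
Q: 6–7 at x≈6.191 (left), 7–1 at x≈9.820 (left) → 0 crossings.
H: no edge straddles that height → 0 crossings.
F: 2–3 at x≈16.527 (left), 4–5 at x≈28.608 (right) → 1 crossing.
W: no edge straddles that height → 0 crossings.
Only F has an odd count, so the point is inside F.

F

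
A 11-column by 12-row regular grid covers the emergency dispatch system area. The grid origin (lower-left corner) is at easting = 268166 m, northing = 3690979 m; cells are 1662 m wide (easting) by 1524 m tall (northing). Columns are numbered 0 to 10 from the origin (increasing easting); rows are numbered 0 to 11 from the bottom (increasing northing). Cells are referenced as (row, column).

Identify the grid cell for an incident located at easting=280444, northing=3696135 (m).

Column index: ⌊(280444 − 268166) / 1662⌋ = ⌊7.387⌋ = 7
Row offset from origin: ⌊(3696135 − 3690979) / 1524⌋ = ⌊3.383⌋ = 3 → row 3

(3, 7)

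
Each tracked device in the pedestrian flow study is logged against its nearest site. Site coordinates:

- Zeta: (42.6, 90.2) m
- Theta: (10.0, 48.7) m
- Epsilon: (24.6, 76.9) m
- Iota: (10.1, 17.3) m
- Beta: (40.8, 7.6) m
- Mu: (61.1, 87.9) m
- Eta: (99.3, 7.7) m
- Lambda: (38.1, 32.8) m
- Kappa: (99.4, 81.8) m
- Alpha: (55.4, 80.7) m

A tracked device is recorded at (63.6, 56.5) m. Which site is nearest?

Alpha

Squared distances to each site:
Zeta: 1576.690; Theta: 2933.800; Epsilon: 1937.160; Iota: 4398.890; Beta: 2911.050; Mu: 992.210; Eta: 3655.930; Lambda: 1211.940; Kappa: 1921.730; Alpha: 652.880.
Minimum at Alpha.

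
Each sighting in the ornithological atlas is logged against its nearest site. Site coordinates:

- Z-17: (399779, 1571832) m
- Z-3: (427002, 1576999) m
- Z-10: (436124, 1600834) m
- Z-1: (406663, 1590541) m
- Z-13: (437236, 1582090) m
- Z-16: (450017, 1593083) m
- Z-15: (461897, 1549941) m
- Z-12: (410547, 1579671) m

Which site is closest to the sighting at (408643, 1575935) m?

Z-12

Squared distances to each site:
Z-17: 95405105.000; Z-3: 338184977.000; Z-10: 1375165562.000; Z-1: 217255636.000; Z-13: 855443674.000; Z-16: 2005861780.000; Z-15: 3511676552.000; Z-12: 17582912.000.
Minimum at Z-12.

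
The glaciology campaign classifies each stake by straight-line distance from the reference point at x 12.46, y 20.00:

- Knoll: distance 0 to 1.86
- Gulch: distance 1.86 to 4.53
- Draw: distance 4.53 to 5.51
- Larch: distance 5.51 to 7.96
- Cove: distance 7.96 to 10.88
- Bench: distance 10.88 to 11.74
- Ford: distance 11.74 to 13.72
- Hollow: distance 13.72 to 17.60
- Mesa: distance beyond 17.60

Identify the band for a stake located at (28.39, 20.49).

Hollow

Distance = √((28.39−12.46)² + (20.49−20.00)²) = √(253.765 + 0.240) = 15.938.
13.72 ≤ 15.938 < 17.60 → Hollow.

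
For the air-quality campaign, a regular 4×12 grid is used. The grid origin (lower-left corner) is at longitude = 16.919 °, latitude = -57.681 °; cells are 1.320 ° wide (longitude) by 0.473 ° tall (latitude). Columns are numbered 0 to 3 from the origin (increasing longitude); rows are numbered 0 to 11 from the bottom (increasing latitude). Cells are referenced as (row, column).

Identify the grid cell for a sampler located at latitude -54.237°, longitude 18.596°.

(7, 1)

Column index: ⌊(18.596 − 16.919) / 1.320⌋ = ⌊1.270⌋ = 1
Row offset from origin: ⌊(-54.237 − -57.681) / 0.473⌋ = ⌊7.281⌋ = 7 → row 7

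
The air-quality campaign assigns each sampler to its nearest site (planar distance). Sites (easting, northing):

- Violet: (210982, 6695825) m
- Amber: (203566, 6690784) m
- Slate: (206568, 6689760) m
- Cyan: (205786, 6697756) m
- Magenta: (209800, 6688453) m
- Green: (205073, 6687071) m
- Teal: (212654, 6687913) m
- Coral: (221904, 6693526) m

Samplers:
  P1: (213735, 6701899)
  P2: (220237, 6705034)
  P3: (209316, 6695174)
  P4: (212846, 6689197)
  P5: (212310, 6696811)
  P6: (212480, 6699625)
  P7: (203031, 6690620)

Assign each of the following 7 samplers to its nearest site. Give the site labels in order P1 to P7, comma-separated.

Violet, Coral, Violet, Teal, Violet, Violet, Amber

P1 → Violet (d²=44472485.00)
P2 → Coral (d²=135212953.00)
P3 → Violet (d²=3199357.00)
P4 → Teal (d²=1685520.00)
P5 → Violet (d²=2735780.00)
P6 → Violet (d²=16684004.00)
P7 → Amber (d²=313121.00)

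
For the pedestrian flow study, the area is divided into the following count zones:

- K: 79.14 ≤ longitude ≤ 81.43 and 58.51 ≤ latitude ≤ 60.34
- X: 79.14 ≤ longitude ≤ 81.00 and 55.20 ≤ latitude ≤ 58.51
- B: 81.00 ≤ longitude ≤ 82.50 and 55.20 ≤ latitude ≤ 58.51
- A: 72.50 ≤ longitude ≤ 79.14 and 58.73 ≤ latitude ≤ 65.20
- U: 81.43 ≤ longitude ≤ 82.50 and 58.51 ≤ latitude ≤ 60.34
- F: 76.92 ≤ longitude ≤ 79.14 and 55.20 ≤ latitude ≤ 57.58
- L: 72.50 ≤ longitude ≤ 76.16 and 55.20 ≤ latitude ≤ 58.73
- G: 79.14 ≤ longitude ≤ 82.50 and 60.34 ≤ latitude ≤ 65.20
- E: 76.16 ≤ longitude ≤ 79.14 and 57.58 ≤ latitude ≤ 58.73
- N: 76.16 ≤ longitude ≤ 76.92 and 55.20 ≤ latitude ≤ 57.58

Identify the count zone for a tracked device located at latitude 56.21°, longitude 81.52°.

The point has longitude = 81.52 and latitude = 56.21.
Only B satisfies 81.00 ≤ longitude ≤ 82.50 and 55.20 ≤ latitude ≤ 58.51.

B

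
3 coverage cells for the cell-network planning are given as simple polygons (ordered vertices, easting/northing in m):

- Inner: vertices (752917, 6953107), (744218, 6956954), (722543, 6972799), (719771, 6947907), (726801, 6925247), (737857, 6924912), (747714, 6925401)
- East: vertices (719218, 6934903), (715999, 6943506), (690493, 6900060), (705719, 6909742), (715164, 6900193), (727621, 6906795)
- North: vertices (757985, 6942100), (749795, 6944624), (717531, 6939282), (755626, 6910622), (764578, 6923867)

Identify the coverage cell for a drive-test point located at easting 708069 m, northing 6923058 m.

East

Cast a ray rightward from (708069, 6923058). For each polygon, the edges (by vertex number in listed order) whose endpoints lie on opposite sides of northing = 6923058, where each meets that height, and whether that is right or left of the point:
Inner: no edge straddles that height → 0 crossings.
East: 2–3 at easting≈703994.5 (left), 6–1 at easting≈722759.1 (right) → 1 crossing.
North: 3–4 at easting≈739096.0 (right), 4–5 at easting≈764031.2 (right) → 2 crossings.
Only East has an odd count, so the point is inside East.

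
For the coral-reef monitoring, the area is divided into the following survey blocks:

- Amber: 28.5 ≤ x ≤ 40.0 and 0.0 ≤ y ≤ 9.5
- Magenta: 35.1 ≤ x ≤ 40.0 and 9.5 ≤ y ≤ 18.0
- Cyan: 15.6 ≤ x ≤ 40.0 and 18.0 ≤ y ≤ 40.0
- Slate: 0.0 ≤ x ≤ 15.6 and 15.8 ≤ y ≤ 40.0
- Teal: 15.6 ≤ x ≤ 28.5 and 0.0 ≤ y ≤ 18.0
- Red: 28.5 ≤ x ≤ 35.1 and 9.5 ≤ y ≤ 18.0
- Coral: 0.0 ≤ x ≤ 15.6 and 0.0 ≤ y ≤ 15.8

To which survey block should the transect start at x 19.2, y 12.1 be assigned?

Teal

The point has x = 19.2 and y = 12.1.
Only Teal satisfies 15.6 ≤ x ≤ 28.5 and 0.0 ≤ y ≤ 18.0.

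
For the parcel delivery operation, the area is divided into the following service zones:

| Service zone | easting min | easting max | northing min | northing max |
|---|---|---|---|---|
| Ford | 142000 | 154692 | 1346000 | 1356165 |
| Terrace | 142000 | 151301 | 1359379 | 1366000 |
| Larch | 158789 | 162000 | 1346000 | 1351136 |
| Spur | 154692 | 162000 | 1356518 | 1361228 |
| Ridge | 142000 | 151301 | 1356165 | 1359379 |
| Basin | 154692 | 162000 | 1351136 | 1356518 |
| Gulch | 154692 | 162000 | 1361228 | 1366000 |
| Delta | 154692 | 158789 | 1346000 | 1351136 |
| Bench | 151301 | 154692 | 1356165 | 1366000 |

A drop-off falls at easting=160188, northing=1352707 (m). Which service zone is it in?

Basin

The point has easting = 160188 and northing = 1352707.
Only Basin satisfies 154692 ≤ easting ≤ 162000 and 1351136 ≤ northing ≤ 1356518.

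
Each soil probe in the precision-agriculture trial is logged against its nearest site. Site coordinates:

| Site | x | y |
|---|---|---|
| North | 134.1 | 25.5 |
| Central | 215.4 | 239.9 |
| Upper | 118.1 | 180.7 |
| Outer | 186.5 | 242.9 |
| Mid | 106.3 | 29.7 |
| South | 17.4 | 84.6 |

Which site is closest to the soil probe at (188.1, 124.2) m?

Upper

Squared distances to each site:
North: 12657.690; Central: 14131.780; Upper: 8092.250; Outer: 14092.250; Mid: 15621.490; South: 30706.650.
Minimum at Upper.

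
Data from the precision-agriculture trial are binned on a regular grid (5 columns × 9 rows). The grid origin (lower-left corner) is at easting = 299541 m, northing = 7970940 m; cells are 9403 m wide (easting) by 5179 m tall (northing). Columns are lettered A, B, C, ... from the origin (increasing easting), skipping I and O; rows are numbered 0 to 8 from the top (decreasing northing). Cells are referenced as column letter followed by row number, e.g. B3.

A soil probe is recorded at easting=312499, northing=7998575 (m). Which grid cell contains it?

B3

Column index: ⌊(312499 − 299541) / 9403⌋ = ⌊1.378⌋ = 1 → column B
Row offset from origin: ⌊(7998575 − 7970940) / 5179⌋ = ⌊5.336⌋ = 5 → row 3 (counted from top)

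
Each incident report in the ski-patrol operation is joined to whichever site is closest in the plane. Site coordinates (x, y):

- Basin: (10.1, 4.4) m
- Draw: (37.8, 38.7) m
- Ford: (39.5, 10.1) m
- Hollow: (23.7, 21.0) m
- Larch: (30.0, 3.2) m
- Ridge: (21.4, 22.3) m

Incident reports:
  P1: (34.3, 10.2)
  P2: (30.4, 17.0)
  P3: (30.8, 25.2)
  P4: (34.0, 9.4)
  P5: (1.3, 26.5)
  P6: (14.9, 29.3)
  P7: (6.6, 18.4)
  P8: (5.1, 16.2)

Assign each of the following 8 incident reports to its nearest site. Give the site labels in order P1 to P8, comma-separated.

P1 → Ford (d²=27.05)
P2 → Hollow (d²=60.89)
P3 → Hollow (d²=68.05)
P4 → Ford (d²=30.74)
P5 → Ridge (d²=421.65)
P6 → Ridge (d²=91.25)
P7 → Basin (d²=208.25)
P8 → Basin (d²=164.24)

Ford, Hollow, Hollow, Ford, Ridge, Ridge, Basin, Basin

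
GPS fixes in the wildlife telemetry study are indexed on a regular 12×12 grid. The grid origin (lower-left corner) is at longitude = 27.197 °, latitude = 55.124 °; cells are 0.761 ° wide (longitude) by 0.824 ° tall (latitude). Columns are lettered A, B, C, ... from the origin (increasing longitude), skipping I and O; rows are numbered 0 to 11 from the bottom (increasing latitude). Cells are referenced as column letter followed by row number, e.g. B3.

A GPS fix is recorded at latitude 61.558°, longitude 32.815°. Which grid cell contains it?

Column index: ⌊(32.815 − 27.197) / 0.761⌋ = ⌊7.382⌋ = 7 → column H
Row offset from origin: ⌊(61.558 − 55.124) / 0.824⌋ = ⌊7.808⌋ = 7 → row 7

H7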